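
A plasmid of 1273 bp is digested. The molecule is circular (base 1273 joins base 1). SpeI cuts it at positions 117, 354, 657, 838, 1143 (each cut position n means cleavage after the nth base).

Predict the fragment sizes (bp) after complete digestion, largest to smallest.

Circular molecule, 5 cuts → 5 fragments:
  354 − 117 = 237 bp
  657 − 354 = 303 bp
  838 − 657 = 181 bp
  1143 − 838 = 305 bp
  wrap: 1273 − 1143 + 117 = 247 bp
Sorted largest to smallest: 305, 303, 247, 237, 181 bp.

305, 303, 247, 237, 181 bp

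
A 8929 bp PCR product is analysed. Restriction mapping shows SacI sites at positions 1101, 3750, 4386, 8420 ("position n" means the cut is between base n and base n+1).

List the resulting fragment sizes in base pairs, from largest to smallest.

4034, 2649, 1101, 636, 509 bp

Linear molecule, 4 cuts → 5 fragments:
  1101 − 0 = 1101 bp
  3750 − 1101 = 2649 bp
  4386 − 3750 = 636 bp
  8420 − 4386 = 4034 bp
  8929 − 8420 = 509 bp
Sorted largest to smallest: 4034, 2649, 1101, 636, 509 bp.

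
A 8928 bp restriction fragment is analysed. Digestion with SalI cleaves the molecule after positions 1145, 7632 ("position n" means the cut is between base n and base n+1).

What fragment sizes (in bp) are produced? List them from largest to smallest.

6487, 1296, 1145 bp

Linear molecule, 2 cuts → 3 fragments:
  1145 − 0 = 1145 bp
  7632 − 1145 = 6487 bp
  8928 − 7632 = 1296 bp
Sorted largest to smallest: 6487, 1296, 1145 bp.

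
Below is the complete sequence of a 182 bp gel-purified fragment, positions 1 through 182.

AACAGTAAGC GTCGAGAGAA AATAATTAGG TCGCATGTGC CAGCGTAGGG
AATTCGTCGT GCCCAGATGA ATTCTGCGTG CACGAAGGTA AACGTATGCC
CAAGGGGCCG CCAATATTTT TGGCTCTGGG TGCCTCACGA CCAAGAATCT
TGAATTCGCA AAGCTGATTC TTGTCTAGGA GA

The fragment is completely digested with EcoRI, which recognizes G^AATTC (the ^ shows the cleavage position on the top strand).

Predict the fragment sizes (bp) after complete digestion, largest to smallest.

83, 50, 30, 19 bp

EcoRI sites (GAATTC) start at positions 50, 69, 152.
EcoRI cuts after the first base of each site, so after positions 50, 69, 152.
Linear molecule, 3 cuts → 4 fragments:
  1–50 → 50 bp
  51–69 → 19 bp
  70–152 → 83 bp
  153–182 → 30 bp
Sorted largest to smallest: 83, 50, 30, 19 bp.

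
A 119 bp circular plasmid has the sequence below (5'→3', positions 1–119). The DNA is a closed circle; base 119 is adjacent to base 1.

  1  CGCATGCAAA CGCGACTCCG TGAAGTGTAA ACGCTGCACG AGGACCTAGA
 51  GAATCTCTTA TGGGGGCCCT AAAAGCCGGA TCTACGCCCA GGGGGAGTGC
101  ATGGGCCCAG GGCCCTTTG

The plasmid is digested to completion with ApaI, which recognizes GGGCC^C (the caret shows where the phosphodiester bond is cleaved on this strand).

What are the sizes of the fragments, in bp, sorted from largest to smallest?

73, 39, 7 bp

ApaI sites (GGGCCC) start at positions 64, 103, 110.
ApaI cuts after base 5 of each site (before the last base), so after positions 68, 107, 114.
Circular molecule, 3 cuts → 3 fragments:
  69–107 → 39 bp
  108–114 → 7 bp
  115–119 then 1–68 → 5 + 68 = 73 bp
Sorted largest to smallest: 73, 39, 7 bp.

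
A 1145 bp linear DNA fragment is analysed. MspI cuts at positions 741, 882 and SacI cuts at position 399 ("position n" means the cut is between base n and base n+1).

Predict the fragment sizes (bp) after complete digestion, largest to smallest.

399, 342, 263, 141 bp

Combined cut positions (sorted): 399, 741, 882.
Linear molecule, 3 cuts → 4 fragments:
  399 − 0 = 399 bp
  741 − 399 = 342 bp
  882 − 741 = 141 bp
  1145 − 882 = 263 bp
Sorted largest to smallest: 399, 342, 263, 141 bp.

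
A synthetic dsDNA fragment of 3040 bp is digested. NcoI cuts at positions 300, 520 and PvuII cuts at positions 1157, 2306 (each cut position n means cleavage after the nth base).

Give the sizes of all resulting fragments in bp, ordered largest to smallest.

Combined cut positions (sorted): 300, 520, 1157, 2306.
Linear molecule, 4 cuts → 5 fragments:
  300 − 0 = 300 bp
  520 − 300 = 220 bp
  1157 − 520 = 637 bp
  2306 − 1157 = 1149 bp
  3040 − 2306 = 734 bp
Sorted largest to smallest: 1149, 734, 637, 300, 220 bp.

1149, 734, 637, 300, 220 bp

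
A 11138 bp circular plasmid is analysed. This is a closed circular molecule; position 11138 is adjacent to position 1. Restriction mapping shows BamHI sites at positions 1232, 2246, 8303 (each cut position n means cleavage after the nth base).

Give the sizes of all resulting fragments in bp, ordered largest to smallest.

6057, 4067, 1014 bp

Circular molecule, 3 cuts → 3 fragments:
  2246 − 1232 = 1014 bp
  8303 − 2246 = 6057 bp
  wrap: 11138 − 8303 + 1232 = 4067 bp
Sorted largest to smallest: 6057, 4067, 1014 bp.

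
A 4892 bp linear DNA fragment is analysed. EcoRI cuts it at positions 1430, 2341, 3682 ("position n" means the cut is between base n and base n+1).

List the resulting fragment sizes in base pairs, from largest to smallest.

Linear molecule, 3 cuts → 4 fragments:
  1430 − 0 = 1430 bp
  2341 − 1430 = 911 bp
  3682 − 2341 = 1341 bp
  4892 − 3682 = 1210 bp
Sorted largest to smallest: 1430, 1341, 1210, 911 bp.

1430, 1341, 1210, 911 bp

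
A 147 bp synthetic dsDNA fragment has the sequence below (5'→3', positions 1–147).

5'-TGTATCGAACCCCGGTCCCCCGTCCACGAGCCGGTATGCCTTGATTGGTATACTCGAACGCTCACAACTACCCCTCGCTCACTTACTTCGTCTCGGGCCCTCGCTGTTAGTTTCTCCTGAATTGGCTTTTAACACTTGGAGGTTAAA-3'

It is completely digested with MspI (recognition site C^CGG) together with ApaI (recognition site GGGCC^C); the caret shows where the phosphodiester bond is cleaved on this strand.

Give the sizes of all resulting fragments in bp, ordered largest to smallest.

MspI sites (CCGG) start at positions 12, 31.
MspI cuts after the first base of each site, so after positions 12, 31.
The ApaI site (GGGCCC) starts at position 95.
ApaI cuts after base 5 of each site (before the last base), so after position 99.
Combined cut positions: 12, 31, 99.
Linear molecule, 3 cuts → 4 fragments:
  1–12 → 12 bp
  13–31 → 19 bp
  32–99 → 68 bp
  100–147 → 48 bp
Sorted largest to smallest: 68, 48, 19, 12 bp.

68, 48, 19, 12 bp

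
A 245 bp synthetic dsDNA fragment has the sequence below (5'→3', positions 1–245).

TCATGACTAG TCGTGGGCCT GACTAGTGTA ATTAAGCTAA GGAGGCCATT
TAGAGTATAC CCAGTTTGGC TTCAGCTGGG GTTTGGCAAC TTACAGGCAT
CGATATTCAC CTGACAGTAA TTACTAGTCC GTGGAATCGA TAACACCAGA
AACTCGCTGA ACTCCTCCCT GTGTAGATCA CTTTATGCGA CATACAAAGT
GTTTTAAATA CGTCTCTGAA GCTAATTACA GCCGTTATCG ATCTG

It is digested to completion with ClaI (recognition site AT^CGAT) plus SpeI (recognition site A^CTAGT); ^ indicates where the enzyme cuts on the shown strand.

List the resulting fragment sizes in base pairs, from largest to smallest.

101, 78, 23, 16, 14, 7, 6 bp

ClaI sites (ATCGAT) start at positions 99, 136, 237.
ClaI cuts after base 2 of each site, so after positions 100, 137, 238.
SpeI sites (ACTAGT) start at positions 6, 22, 123.
SpeI cuts after the first base of each site, so after positions 6, 22, 123.
Combined cut positions: 6, 22, 100, 123, 137, 238.
Linear molecule, 6 cuts → 7 fragments:
  1–6 → 6 bp
  7–22 → 16 bp
  23–100 → 78 bp
  101–123 → 23 bp
  124–137 → 14 bp
  138–238 → 101 bp
  239–245 → 7 bp
Sorted largest to smallest: 101, 78, 23, 16, 14, 7, 6 bp.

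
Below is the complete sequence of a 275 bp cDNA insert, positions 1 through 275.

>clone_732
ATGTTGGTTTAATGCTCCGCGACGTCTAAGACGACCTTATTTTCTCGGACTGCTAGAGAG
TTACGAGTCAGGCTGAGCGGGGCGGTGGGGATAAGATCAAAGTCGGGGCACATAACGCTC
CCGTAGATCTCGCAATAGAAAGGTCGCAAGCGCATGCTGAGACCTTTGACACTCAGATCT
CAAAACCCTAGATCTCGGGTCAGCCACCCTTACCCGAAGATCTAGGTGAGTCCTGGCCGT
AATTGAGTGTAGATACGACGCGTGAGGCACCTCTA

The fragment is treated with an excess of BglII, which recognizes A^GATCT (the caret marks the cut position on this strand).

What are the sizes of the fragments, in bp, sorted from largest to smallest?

125, 57, 50, 28, 15 bp

BglII sites (AGATCT) start at positions 125, 175, 190, 218.
BglII cuts after the first base of each site, so after positions 125, 175, 190, 218.
Linear molecule, 4 cuts → 5 fragments:
  1–125 → 125 bp
  126–175 → 50 bp
  176–190 → 15 bp
  191–218 → 28 bp
  219–275 → 57 bp
Sorted largest to smallest: 125, 57, 50, 28, 15 bp.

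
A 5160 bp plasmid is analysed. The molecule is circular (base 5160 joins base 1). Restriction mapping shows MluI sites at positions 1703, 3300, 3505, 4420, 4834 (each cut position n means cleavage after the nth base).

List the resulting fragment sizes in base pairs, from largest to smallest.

Circular molecule, 5 cuts → 5 fragments:
  3300 − 1703 = 1597 bp
  3505 − 3300 = 205 bp
  4420 − 3505 = 915 bp
  4834 − 4420 = 414 bp
  wrap: 5160 − 4834 + 1703 = 2029 bp
Sorted largest to smallest: 2029, 1597, 915, 414, 205 bp.

2029, 1597, 915, 414, 205 bp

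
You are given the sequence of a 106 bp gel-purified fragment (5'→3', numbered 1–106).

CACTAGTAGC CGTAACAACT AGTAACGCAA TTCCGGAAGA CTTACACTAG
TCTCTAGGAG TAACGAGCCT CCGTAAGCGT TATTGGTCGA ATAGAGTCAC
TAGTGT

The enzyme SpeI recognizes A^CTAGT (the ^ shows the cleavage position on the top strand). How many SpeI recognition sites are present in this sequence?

ACTAGT occurs starting at positions 2, 18, 46, 99.
SpeI cuts at 4 sites.

4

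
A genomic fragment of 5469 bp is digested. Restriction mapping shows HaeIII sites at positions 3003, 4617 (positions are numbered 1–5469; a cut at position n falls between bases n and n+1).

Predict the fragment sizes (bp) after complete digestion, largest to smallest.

3003, 1614, 852 bp

Linear molecule, 2 cuts → 3 fragments:
  3003 − 0 = 3003 bp
  4617 − 3003 = 1614 bp
  5469 − 4617 = 852 bp
Sorted largest to smallest: 3003, 1614, 852 bp.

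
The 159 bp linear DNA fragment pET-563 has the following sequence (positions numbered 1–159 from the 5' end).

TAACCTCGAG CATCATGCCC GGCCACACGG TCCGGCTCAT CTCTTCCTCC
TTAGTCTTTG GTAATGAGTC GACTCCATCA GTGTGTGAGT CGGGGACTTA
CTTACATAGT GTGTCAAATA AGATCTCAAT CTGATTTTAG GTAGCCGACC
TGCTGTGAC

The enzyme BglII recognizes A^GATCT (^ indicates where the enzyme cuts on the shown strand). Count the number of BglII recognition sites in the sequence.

1

AGATCT occurs starting at position 121.
BglII cuts at 1 site.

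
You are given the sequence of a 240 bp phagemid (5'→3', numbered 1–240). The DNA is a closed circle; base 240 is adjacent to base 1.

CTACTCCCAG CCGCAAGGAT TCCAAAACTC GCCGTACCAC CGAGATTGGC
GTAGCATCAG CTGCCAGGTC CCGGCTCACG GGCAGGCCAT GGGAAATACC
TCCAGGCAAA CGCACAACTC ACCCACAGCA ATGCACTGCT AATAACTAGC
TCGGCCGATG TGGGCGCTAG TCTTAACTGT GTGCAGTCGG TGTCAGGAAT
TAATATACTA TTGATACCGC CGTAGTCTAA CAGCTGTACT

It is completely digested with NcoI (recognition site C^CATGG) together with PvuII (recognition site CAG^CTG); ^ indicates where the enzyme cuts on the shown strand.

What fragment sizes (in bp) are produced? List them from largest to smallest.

The NcoI site (CCATGG) starts at position 87.
NcoI cuts after the first base of each site, so after position 87.
PvuII sites (CAGCTG) start at positions 58, 231.
PvuII cuts after base 3 of each site, so after positions 60, 233.
Combined cut positions: 60, 87, 233.
Circular molecule, 3 cuts → 3 fragments:
  61–87 → 27 bp
  88–233 → 146 bp
  234–240 then 1–60 → 7 + 60 = 67 bp
Sorted largest to smallest: 146, 67, 27 bp.

146, 67, 27 bp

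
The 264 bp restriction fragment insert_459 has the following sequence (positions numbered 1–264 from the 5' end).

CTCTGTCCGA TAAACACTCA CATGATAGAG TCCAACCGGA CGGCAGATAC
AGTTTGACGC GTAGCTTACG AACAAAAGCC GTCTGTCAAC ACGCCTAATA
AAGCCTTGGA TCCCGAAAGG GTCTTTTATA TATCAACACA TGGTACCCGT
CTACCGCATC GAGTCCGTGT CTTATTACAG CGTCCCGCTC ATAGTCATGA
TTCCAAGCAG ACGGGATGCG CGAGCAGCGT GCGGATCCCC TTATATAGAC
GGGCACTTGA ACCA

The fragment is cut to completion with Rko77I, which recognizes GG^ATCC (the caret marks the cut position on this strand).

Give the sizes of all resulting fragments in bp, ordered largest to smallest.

Rko77I sites (GGATCC) start at positions 108, 233.
Rko77I cuts after base 2 of each site, so after positions 109, 234.
Linear molecule, 2 cuts → 3 fragments:
  1–109 → 109 bp
  110–234 → 125 bp
  235–264 → 30 bp
Sorted largest to smallest: 125, 109, 30 bp.

125, 109, 30 bp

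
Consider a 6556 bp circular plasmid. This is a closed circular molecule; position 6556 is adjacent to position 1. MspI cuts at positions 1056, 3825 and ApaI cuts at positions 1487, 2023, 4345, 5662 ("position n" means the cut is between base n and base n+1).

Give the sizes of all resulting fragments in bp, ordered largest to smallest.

1950, 1802, 1317, 536, 520, 431 bp

Combined cut positions (sorted): 1056, 1487, 2023, 3825, 4345, 5662.
Circular molecule, 6 cuts → 6 fragments:
  1487 − 1056 = 431 bp
  2023 − 1487 = 536 bp
  3825 − 2023 = 1802 bp
  4345 − 3825 = 520 bp
  5662 − 4345 = 1317 bp
  wrap: 6556 − 5662 + 1056 = 1950 bp
Sorted largest to smallest: 1950, 1802, 1317, 536, 520, 431 bp.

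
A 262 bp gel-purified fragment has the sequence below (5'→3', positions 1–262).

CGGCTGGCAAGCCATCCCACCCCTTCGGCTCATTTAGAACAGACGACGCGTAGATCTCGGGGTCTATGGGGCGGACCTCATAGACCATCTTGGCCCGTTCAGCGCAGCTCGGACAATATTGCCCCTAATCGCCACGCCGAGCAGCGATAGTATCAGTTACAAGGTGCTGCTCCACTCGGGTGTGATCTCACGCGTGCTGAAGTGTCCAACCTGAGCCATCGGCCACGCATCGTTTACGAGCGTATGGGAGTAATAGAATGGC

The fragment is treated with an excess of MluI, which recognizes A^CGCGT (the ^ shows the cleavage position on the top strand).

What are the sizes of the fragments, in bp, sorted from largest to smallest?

MluI sites (ACGCGT) start at positions 46, 190.
MluI cuts after the first base of each site, so after positions 46, 190.
Linear molecule, 2 cuts → 3 fragments:
  1–46 → 46 bp
  47–190 → 144 bp
  191–262 → 72 bp
Sorted largest to smallest: 144, 72, 46 bp.

144, 72, 46 bp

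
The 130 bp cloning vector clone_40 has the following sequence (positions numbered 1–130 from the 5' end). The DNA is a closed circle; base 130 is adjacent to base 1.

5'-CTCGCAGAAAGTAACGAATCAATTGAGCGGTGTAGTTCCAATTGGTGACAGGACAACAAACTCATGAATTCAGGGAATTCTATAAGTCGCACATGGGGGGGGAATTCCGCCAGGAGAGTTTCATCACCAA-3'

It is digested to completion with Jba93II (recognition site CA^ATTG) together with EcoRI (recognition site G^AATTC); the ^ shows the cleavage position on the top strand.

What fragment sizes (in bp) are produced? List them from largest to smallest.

Jba93II sites (CAATTG) start at positions 20, 39.
Jba93II cuts after base 2 of each site, so after positions 21, 40.
EcoRI sites (GAATTC) start at positions 66, 75, 102.
EcoRI cuts after the first base of each site, so after positions 66, 75, 102.
Combined cut positions: 21, 40, 66, 75, 102.
Circular molecule, 5 cuts → 5 fragments:
  22–40 → 19 bp
  41–66 → 26 bp
  67–75 → 9 bp
  76–102 → 27 bp
  103–130 then 1–21 → 28 + 21 = 49 bp
Sorted largest to smallest: 49, 27, 26, 19, 9 bp.

49, 27, 26, 19, 9 bp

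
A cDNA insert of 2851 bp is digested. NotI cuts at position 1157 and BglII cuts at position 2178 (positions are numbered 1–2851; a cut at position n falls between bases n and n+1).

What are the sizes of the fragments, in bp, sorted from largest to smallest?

Combined cut positions (sorted): 1157, 2178.
Linear molecule, 2 cuts → 3 fragments:
  1157 − 0 = 1157 bp
  2178 − 1157 = 1021 bp
  2851 − 2178 = 673 bp
Sorted largest to smallest: 1157, 1021, 673 bp.

1157, 1021, 673 bp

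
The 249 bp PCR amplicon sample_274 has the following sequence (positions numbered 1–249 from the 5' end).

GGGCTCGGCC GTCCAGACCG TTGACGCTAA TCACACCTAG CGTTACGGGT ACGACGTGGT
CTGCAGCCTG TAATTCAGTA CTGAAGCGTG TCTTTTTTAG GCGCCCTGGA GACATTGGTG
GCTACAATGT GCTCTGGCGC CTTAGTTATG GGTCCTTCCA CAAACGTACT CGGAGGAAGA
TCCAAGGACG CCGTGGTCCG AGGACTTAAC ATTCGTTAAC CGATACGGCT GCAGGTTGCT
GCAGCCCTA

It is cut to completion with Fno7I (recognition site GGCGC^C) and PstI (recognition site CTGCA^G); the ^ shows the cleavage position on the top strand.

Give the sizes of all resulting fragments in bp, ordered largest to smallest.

Fno7I sites (GGCGCC) start at positions 100, 136.
Fno7I cuts after base 5 of each site (before the last base), so after positions 104, 140.
PstI sites (CTGCAG) start at positions 61, 229, 239.
PstI cuts after base 5 of each site (before the last base), so after positions 65, 233, 243.
Combined cut positions: 65, 104, 140, 233, 243.
Linear molecule, 5 cuts → 6 fragments:
  1–65 → 65 bp
  66–104 → 39 bp
  105–140 → 36 bp
  141–233 → 93 bp
  234–243 → 10 bp
  244–249 → 6 bp
Sorted largest to smallest: 93, 65, 39, 36, 10, 6 bp.

93, 65, 39, 36, 10, 6 bp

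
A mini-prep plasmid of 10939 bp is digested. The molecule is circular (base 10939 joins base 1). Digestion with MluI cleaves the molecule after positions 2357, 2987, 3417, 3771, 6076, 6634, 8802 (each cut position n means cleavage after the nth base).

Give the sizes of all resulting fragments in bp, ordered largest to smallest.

4494, 2305, 2168, 630, 558, 430, 354 bp

Circular molecule, 7 cuts → 7 fragments:
  2987 − 2357 = 630 bp
  3417 − 2987 = 430 bp
  3771 − 3417 = 354 bp
  6076 − 3771 = 2305 bp
  6634 − 6076 = 558 bp
  8802 − 6634 = 2168 bp
  wrap: 10939 − 8802 + 2357 = 4494 bp
Sorted largest to smallest: 4494, 2305, 2168, 630, 558, 430, 354 bp.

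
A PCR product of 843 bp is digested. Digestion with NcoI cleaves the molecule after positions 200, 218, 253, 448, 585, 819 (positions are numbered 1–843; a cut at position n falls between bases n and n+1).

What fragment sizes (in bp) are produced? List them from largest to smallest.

Linear molecule, 6 cuts → 7 fragments:
  200 − 0 = 200 bp
  218 − 200 = 18 bp
  253 − 218 = 35 bp
  448 − 253 = 195 bp
  585 − 448 = 137 bp
  819 − 585 = 234 bp
  843 − 819 = 24 bp
Sorted largest to smallest: 234, 200, 195, 137, 35, 24, 18 bp.

234, 200, 195, 137, 35, 24, 18 bp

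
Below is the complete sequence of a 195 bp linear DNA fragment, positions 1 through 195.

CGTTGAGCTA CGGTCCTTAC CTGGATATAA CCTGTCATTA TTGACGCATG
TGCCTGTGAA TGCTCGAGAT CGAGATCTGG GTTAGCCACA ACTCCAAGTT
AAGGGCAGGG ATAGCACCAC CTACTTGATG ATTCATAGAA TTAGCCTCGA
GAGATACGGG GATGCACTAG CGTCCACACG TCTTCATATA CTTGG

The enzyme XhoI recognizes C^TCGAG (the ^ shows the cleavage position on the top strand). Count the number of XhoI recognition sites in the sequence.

2

CTCGAG occurs starting at positions 63, 146.
XhoI cuts at 2 sites.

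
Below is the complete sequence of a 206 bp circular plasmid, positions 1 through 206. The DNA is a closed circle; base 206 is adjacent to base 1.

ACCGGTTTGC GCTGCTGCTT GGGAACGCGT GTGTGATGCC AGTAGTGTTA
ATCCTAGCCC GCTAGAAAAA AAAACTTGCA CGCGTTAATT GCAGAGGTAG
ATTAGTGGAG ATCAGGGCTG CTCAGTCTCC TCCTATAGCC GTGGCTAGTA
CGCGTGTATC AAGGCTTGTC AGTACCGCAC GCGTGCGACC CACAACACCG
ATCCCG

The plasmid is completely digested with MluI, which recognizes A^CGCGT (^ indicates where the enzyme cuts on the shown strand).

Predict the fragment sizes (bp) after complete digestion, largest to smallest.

MluI sites (ACGCGT) start at positions 25, 80, 150, 179.
MluI cuts after the first base of each site, so after positions 25, 80, 150, 179.
Circular molecule, 4 cuts → 4 fragments:
  26–80 → 55 bp
  81–150 → 70 bp
  151–179 → 29 bp
  180–206 then 1–25 → 27 + 25 = 52 bp
Sorted largest to smallest: 70, 55, 52, 29 bp.

70, 55, 52, 29 bp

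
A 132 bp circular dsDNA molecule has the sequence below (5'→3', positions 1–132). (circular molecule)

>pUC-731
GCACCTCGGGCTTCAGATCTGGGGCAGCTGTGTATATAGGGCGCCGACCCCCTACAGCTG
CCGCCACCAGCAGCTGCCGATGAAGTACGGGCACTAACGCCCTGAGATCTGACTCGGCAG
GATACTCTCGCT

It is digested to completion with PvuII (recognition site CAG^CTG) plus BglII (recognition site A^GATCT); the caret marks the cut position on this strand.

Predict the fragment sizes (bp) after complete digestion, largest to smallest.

PvuII sites (CAGCTG) start at positions 25, 55, 71.
PvuII cuts after base 3 of each site, so after positions 27, 57, 73.
BglII sites (AGATCT) start at positions 15, 105.
BglII cuts after the first base of each site, so after positions 15, 105.
Combined cut positions: 15, 27, 57, 73, 105.
Circular molecule, 5 cuts → 5 fragments:
  16–27 → 12 bp
  28–57 → 30 bp
  58–73 → 16 bp
  74–105 → 32 bp
  106–132 then 1–15 → 27 + 15 = 42 bp
Sorted largest to smallest: 42, 32, 30, 16, 12 bp.

42, 32, 30, 16, 12 bp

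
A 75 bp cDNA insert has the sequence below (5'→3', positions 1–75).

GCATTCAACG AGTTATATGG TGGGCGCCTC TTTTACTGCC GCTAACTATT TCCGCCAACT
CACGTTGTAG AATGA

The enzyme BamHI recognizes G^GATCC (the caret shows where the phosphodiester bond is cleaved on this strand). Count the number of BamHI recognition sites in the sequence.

No occurrence of GGATCC is present in the sequence.
BamHI does not cut: 0 sites.

0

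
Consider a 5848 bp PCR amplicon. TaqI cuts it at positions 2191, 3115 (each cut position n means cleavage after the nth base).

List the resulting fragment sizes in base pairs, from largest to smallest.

Linear molecule, 2 cuts → 3 fragments:
  2191 − 0 = 2191 bp
  3115 − 2191 = 924 bp
  5848 − 3115 = 2733 bp
Sorted largest to smallest: 2733, 2191, 924 bp.

2733, 2191, 924 bp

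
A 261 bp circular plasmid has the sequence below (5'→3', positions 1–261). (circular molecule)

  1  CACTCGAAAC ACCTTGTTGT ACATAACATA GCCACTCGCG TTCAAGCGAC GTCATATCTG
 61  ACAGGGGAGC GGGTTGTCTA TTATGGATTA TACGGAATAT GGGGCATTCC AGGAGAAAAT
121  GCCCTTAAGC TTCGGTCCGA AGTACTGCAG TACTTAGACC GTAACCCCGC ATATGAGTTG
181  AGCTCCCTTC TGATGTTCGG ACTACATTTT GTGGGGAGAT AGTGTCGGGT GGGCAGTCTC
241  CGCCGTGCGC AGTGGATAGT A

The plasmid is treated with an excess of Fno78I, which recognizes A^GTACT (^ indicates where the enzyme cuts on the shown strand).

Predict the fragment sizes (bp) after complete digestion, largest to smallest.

253, 8 bp

Fno78I sites (AGTACT) start at positions 141, 149.
Fno78I cuts after the first base of each site, so after positions 141, 149.
Circular molecule, 2 cuts → 2 fragments:
  142–149 → 8 bp
  150–261 then 1–141 → 112 + 141 = 253 bp
Sorted largest to smallest: 253, 8 bp.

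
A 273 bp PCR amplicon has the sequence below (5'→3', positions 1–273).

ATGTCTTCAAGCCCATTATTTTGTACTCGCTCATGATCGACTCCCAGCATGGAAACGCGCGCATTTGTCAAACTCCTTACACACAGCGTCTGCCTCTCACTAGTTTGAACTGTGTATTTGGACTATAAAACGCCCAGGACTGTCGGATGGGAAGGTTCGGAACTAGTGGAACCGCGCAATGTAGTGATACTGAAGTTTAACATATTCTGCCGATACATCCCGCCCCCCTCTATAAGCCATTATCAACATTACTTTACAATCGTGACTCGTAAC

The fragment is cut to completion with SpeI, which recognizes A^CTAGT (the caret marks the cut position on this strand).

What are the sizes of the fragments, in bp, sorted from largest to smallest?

SpeI sites (ACTAGT) start at positions 99, 162.
SpeI cuts after the first base of each site, so after positions 99, 162.
Linear molecule, 2 cuts → 3 fragments:
  1–99 → 99 bp
  100–162 → 63 bp
  163–273 → 111 bp
Sorted largest to smallest: 111, 99, 63 bp.

111, 99, 63 bp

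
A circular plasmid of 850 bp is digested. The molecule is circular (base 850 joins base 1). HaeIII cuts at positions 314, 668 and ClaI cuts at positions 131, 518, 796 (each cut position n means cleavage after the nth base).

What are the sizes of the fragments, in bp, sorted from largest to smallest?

Combined cut positions (sorted): 131, 314, 518, 668, 796.
Circular molecule, 5 cuts → 5 fragments:
  314 − 131 = 183 bp
  518 − 314 = 204 bp
  668 − 518 = 150 bp
  796 − 668 = 128 bp
  wrap: 850 − 796 + 131 = 185 bp
Sorted largest to smallest: 204, 185, 183, 150, 128 bp.

204, 185, 183, 150, 128 bp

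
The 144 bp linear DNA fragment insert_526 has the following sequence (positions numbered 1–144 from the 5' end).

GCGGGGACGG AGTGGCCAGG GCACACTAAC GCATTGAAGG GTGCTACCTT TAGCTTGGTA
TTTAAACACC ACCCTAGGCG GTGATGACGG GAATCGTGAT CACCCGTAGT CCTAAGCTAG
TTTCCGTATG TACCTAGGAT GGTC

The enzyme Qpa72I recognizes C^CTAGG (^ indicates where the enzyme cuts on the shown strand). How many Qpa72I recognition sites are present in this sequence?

2

CCTAGG occurs starting at positions 73, 133.
Qpa72I cuts at 2 sites.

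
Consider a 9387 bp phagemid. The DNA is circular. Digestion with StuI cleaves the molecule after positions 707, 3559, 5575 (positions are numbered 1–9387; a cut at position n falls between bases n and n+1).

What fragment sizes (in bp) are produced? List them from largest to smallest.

4519, 2852, 2016 bp

Circular molecule, 3 cuts → 3 fragments:
  3559 − 707 = 2852 bp
  5575 − 3559 = 2016 bp
  wrap: 9387 − 5575 + 707 = 4519 bp
Sorted largest to smallest: 4519, 2852, 2016 bp.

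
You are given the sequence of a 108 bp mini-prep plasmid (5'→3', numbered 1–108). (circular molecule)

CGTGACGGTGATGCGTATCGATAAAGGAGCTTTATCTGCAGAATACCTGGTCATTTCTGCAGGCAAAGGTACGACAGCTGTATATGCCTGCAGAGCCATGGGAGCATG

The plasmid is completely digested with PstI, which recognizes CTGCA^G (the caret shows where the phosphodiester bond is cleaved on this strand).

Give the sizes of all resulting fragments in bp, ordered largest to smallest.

56, 31, 21 bp

PstI sites (CTGCAG) start at positions 36, 57, 88.
PstI cuts after base 5 of each site (before the last base), so after positions 40, 61, 92.
Circular molecule, 3 cuts → 3 fragments:
  41–61 → 21 bp
  62–92 → 31 bp
  93–108 then 1–40 → 16 + 40 = 56 bp
Sorted largest to smallest: 56, 31, 21 bp.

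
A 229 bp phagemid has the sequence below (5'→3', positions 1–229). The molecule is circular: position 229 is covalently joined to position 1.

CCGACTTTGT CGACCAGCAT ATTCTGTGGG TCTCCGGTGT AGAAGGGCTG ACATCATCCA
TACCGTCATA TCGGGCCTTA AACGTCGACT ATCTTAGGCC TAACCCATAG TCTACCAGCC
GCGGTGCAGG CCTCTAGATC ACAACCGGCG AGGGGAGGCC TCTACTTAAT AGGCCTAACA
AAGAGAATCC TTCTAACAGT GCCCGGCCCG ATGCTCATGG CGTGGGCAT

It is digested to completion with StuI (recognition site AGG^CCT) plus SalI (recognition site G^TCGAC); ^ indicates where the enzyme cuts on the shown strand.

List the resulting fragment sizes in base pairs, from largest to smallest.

75, 65, 32, 28, 15, 14 bp

StuI sites (AGGCCT) start at positions 96, 128, 156, 171.
StuI cuts after base 3 of each site, so after positions 98, 130, 158, 173.
SalI sites (GTCGAC) start at positions 9, 84.
SalI cuts after the first base of each site, so after positions 9, 84.
Combined cut positions: 9, 84, 98, 130, 158, 173.
Circular molecule, 6 cuts → 6 fragments:
  10–84 → 75 bp
  85–98 → 14 bp
  99–130 → 32 bp
  131–158 → 28 bp
  159–173 → 15 bp
  174–229 then 1–9 → 56 + 9 = 65 bp
Sorted largest to smallest: 75, 65, 32, 28, 15, 14 bp.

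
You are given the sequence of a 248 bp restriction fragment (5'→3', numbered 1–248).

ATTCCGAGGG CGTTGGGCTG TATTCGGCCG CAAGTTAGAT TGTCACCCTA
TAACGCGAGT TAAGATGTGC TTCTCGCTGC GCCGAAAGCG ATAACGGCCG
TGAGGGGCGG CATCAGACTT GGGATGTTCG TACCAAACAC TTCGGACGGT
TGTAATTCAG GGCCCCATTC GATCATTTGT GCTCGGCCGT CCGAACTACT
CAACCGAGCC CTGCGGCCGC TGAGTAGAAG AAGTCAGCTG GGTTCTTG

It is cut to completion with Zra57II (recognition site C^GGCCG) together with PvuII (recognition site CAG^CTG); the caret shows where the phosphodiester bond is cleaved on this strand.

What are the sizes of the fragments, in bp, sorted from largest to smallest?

89, 70, 30, 25, 23, 11 bp

Zra57II sites (CGGCCG) start at positions 25, 95, 184, 214.
Zra57II cuts after the first base of each site, so after positions 25, 95, 184, 214.
The PvuII site (CAGCTG) starts at position 235.
PvuII cuts after base 3 of each site, so after position 237.
Combined cut positions: 25, 95, 184, 214, 237.
Linear molecule, 5 cuts → 6 fragments:
  1–25 → 25 bp
  26–95 → 70 bp
  96–184 → 89 bp
  185–214 → 30 bp
  215–237 → 23 bp
  238–248 → 11 bp
Sorted largest to smallest: 89, 70, 30, 25, 23, 11 bp.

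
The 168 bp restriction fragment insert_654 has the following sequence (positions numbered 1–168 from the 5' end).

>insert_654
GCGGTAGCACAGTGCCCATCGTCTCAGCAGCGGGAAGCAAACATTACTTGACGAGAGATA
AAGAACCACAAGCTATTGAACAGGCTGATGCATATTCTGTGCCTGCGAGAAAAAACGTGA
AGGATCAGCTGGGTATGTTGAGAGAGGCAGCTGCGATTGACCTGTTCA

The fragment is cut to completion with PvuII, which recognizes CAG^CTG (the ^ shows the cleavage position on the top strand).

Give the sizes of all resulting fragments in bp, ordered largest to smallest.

PvuII sites (CAGCTG) start at positions 126, 148.
PvuII cuts after base 3 of each site, so after positions 128, 150.
Linear molecule, 2 cuts → 3 fragments:
  1–128 → 128 bp
  129–150 → 22 bp
  151–168 → 18 bp
Sorted largest to smallest: 128, 22, 18 bp.

128, 22, 18 bp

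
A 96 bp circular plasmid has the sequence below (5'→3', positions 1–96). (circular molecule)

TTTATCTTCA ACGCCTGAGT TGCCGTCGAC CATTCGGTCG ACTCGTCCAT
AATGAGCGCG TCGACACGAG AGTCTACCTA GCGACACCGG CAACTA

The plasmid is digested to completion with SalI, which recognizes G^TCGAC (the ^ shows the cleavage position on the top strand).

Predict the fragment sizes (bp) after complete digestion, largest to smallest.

61, 23, 12 bp

SalI sites (GTCGAC) start at positions 25, 37, 60.
SalI cuts after the first base of each site, so after positions 25, 37, 60.
Circular molecule, 3 cuts → 3 fragments:
  26–37 → 12 bp
  38–60 → 23 bp
  61–96 then 1–25 → 36 + 25 = 61 bp
Sorted largest to smallest: 61, 23, 12 bp.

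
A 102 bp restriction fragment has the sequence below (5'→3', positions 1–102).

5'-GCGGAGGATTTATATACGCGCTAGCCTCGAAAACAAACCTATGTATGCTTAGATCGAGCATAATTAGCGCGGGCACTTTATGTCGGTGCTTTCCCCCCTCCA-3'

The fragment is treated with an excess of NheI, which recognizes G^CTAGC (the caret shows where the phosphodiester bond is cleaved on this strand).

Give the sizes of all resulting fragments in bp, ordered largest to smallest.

The NheI site (GCTAGC) starts at position 20.
NheI cuts after the first base of each site, so after position 20.
Linear molecule, 1 cut → 2 fragments:
  1–20 → 20 bp
  21–102 → 82 bp
Sorted largest to smallest: 82, 20 bp.

82, 20 bp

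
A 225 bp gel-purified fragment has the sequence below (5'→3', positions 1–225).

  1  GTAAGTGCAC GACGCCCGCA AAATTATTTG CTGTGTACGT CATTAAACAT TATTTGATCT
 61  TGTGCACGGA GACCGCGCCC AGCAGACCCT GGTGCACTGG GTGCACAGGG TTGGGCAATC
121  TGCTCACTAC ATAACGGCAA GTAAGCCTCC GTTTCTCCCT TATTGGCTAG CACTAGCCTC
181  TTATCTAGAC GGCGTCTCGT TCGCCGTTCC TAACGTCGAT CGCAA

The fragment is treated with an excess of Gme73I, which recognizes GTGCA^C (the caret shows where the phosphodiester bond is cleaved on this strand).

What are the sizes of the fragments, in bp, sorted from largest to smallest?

120, 57, 30, 9, 9 bp

Gme73I sites (GTGCAC) start at positions 5, 62, 92, 101.
Gme73I cuts after base 5 of each site (before the last base), so after positions 9, 66, 96, 105.
Linear molecule, 4 cuts → 5 fragments:
  1–9 → 9 bp
  10–66 → 57 bp
  67–96 → 30 bp
  97–105 → 9 bp
  106–225 → 120 bp
Sorted largest to smallest: 120, 57, 30, 9, 9 bp.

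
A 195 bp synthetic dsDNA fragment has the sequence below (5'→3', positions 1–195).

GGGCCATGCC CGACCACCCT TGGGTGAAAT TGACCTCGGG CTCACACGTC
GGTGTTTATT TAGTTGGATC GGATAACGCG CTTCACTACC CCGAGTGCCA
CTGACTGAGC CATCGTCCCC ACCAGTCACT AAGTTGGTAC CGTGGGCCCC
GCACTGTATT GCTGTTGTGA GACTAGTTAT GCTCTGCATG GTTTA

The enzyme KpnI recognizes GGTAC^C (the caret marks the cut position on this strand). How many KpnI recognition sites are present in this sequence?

1

GGTACC occurs starting at position 136.
KpnI cuts at 1 site.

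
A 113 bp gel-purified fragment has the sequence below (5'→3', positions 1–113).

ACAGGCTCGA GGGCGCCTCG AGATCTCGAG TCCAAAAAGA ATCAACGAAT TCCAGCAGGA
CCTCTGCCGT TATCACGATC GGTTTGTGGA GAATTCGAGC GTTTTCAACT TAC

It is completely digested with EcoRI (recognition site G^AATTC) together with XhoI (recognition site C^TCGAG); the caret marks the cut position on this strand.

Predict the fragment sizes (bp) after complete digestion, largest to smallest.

44, 22, 22, 11, 8, 6 bp

EcoRI sites (GAATTC) start at positions 47, 91.
EcoRI cuts after the first base of each site, so after positions 47, 91.
XhoI sites (CTCGAG) start at positions 6, 17, 25.
XhoI cuts after the first base of each site, so after positions 6, 17, 25.
Combined cut positions: 6, 17, 25, 47, 91.
Linear molecule, 5 cuts → 6 fragments:
  1–6 → 6 bp
  7–17 → 11 bp
  18–25 → 8 bp
  26–47 → 22 bp
  48–91 → 44 bp
  92–113 → 22 bp
Sorted largest to smallest: 44, 22, 22, 11, 8, 6 bp.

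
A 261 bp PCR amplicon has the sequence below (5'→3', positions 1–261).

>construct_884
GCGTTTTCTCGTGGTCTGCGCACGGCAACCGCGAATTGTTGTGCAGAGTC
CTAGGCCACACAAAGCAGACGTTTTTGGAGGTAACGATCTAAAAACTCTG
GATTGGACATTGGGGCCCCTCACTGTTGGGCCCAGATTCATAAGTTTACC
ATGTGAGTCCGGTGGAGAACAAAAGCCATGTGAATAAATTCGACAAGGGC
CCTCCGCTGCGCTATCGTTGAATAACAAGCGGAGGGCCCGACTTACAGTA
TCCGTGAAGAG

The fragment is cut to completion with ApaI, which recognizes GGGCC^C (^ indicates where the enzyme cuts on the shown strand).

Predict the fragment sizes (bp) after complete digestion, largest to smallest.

117, 69, 37, 23, 15 bp

ApaI sites (GGGCCC) start at positions 113, 128, 197, 234.
ApaI cuts after base 5 of each site (before the last base), so after positions 117, 132, 201, 238.
Linear molecule, 4 cuts → 5 fragments:
  1–117 → 117 bp
  118–132 → 15 bp
  133–201 → 69 bp
  202–238 → 37 bp
  239–261 → 23 bp
Sorted largest to smallest: 117, 69, 37, 23, 15 bp.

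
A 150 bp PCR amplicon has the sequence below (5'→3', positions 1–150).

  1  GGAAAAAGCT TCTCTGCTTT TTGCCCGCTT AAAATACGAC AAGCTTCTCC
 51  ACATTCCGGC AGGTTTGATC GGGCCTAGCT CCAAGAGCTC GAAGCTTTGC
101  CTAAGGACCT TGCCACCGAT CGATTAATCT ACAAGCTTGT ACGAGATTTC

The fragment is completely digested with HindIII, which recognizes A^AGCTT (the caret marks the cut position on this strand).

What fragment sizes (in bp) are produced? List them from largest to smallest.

HindIII sites (AAGCTT) start at positions 6, 41, 92, 133.
HindIII cuts after the first base of each site, so after positions 6, 41, 92, 133.
Linear molecule, 4 cuts → 5 fragments:
  1–6 → 6 bp
  7–41 → 35 bp
  42–92 → 51 bp
  93–133 → 41 bp
  134–150 → 17 bp
Sorted largest to smallest: 51, 41, 35, 17, 6 bp.

51, 41, 35, 17, 6 bp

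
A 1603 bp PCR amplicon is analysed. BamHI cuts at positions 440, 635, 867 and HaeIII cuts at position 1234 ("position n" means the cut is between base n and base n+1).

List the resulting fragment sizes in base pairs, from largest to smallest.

Combined cut positions (sorted): 440, 635, 867, 1234.
Linear molecule, 4 cuts → 5 fragments:
  440 − 0 = 440 bp
  635 − 440 = 195 bp
  867 − 635 = 232 bp
  1234 − 867 = 367 bp
  1603 − 1234 = 369 bp
Sorted largest to smallest: 440, 369, 367, 232, 195 bp.

440, 369, 367, 232, 195 bp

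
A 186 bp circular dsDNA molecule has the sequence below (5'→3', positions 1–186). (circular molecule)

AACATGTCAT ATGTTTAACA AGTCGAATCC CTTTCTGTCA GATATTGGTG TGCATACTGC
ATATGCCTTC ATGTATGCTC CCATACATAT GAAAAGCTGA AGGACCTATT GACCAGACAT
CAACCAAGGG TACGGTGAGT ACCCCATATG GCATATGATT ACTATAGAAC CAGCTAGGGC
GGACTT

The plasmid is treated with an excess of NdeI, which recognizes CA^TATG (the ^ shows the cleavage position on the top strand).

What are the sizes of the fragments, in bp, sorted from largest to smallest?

59, 52, 42, 26, 7 bp

NdeI sites (CATATG) start at positions 8, 60, 86, 145, 152.
NdeI cuts after base 2 of each site, so after positions 9, 61, 87, 146, 153.
Circular molecule, 5 cuts → 5 fragments:
  10–61 → 52 bp
  62–87 → 26 bp
  88–146 → 59 bp
  147–153 → 7 bp
  154–186 then 1–9 → 33 + 9 = 42 bp
Sorted largest to smallest: 59, 52, 42, 26, 7 bp.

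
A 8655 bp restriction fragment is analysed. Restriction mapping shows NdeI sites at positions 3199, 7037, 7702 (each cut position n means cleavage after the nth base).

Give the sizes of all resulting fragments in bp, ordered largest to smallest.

3838, 3199, 953, 665 bp

Linear molecule, 3 cuts → 4 fragments:
  3199 − 0 = 3199 bp
  7037 − 3199 = 3838 bp
  7702 − 7037 = 665 bp
  8655 − 7702 = 953 bp
Sorted largest to smallest: 3838, 3199, 953, 665 bp.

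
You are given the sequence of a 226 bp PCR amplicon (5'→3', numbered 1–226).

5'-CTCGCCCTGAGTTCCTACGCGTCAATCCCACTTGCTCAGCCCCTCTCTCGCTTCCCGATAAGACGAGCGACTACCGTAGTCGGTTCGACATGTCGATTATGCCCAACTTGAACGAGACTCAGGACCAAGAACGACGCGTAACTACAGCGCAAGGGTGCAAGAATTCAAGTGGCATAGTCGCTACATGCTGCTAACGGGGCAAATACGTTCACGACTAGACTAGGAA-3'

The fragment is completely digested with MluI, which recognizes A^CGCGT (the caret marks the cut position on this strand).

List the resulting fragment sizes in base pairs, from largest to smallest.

117, 92, 17 bp

MluI sites (ACGCGT) start at positions 17, 134.
MluI cuts after the first base of each site, so after positions 17, 134.
Linear molecule, 2 cuts → 3 fragments:
  1–17 → 17 bp
  18–134 → 117 bp
  135–226 → 92 bp
Sorted largest to smallest: 117, 92, 17 bp.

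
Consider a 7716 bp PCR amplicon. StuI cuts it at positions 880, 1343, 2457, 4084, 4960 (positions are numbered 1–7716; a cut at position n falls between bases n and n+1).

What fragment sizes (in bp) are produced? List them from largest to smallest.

2756, 1627, 1114, 880, 876, 463 bp

Linear molecule, 5 cuts → 6 fragments:
  880 − 0 = 880 bp
  1343 − 880 = 463 bp
  2457 − 1343 = 1114 bp
  4084 − 2457 = 1627 bp
  4960 − 4084 = 876 bp
  7716 − 4960 = 2756 bp
Sorted largest to smallest: 2756, 1627, 1114, 880, 876, 463 bp.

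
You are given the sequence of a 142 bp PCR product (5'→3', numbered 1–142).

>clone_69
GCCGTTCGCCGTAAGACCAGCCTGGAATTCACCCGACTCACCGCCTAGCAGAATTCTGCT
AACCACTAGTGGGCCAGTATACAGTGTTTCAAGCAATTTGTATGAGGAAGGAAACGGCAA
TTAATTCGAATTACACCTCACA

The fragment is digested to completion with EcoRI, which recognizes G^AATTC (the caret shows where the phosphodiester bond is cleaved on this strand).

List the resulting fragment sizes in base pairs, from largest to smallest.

91, 26, 25 bp

EcoRI sites (GAATTC) start at positions 25, 51.
EcoRI cuts after the first base of each site, so after positions 25, 51.
Linear molecule, 2 cuts → 3 fragments:
  1–25 → 25 bp
  26–51 → 26 bp
  52–142 → 91 bp
Sorted largest to smallest: 91, 26, 25 bp.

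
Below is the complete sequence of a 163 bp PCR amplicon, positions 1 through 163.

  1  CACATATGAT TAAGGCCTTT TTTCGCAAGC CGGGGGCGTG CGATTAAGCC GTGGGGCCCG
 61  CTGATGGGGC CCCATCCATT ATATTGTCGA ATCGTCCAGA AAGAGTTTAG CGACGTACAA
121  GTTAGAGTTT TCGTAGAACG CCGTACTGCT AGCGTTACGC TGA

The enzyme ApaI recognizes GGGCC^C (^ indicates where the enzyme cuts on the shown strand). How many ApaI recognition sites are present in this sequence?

GGGCCC occurs starting at positions 54, 67.
ApaI cuts at 2 sites.

2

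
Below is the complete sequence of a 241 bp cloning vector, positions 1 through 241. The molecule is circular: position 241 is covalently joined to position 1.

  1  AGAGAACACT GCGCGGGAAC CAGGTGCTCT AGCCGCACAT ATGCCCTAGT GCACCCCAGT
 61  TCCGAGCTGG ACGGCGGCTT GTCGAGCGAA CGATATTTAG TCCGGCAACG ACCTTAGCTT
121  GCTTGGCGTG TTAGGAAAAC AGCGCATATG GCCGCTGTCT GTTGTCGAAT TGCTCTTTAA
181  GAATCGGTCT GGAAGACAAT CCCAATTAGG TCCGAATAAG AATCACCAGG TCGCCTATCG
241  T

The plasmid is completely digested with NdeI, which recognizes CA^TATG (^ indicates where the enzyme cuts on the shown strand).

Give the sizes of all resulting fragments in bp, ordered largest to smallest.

NdeI sites (CATATG) start at positions 38, 145.
NdeI cuts after base 2 of each site, so after positions 39, 146.
Circular molecule, 2 cuts → 2 fragments:
  40–146 → 107 bp
  147–241 then 1–39 → 95 + 39 = 134 bp
Sorted largest to smallest: 134, 107 bp.

134, 107 bp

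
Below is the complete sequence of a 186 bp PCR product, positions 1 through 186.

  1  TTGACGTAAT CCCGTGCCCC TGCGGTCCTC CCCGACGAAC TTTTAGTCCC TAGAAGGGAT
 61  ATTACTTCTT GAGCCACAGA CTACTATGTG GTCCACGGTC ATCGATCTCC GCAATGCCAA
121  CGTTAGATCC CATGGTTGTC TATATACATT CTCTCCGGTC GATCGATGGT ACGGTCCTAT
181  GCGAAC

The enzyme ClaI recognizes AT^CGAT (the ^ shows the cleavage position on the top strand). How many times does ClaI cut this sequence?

ATCGAT occurs starting at positions 101, 162.
ClaI cuts at 2 sites.

2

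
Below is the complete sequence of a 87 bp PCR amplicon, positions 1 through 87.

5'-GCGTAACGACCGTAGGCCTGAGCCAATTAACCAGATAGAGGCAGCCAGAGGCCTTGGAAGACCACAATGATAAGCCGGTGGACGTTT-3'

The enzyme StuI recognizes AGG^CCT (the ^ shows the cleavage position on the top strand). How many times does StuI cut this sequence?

2

AGGCCT occurs starting at positions 14, 49.
StuI cuts at 2 sites.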